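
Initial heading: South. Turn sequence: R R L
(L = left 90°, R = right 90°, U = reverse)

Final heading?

Answer: Final heading: West

Derivation:
Start: South
  R (right (90° clockwise)) -> West
  R (right (90° clockwise)) -> North
  L (left (90° counter-clockwise)) -> West
Final: West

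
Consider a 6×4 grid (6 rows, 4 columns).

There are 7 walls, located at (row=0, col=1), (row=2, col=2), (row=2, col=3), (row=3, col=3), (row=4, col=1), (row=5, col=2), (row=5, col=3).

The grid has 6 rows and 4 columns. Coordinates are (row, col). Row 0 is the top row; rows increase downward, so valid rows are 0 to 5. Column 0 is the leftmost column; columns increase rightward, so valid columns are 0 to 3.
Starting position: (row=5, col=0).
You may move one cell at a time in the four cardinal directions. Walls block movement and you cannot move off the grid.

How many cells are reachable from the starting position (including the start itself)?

Answer: Reachable cells: 17

Derivation:
BFS flood-fill from (row=5, col=0):
  Distance 0: (row=5, col=0)
  Distance 1: (row=4, col=0), (row=5, col=1)
  Distance 2: (row=3, col=0)
  Distance 3: (row=2, col=0), (row=3, col=1)
  Distance 4: (row=1, col=0), (row=2, col=1), (row=3, col=2)
  Distance 5: (row=0, col=0), (row=1, col=1), (row=4, col=2)
  Distance 6: (row=1, col=2), (row=4, col=3)
  Distance 7: (row=0, col=2), (row=1, col=3)
  Distance 8: (row=0, col=3)
Total reachable: 17 (grid has 17 open cells total)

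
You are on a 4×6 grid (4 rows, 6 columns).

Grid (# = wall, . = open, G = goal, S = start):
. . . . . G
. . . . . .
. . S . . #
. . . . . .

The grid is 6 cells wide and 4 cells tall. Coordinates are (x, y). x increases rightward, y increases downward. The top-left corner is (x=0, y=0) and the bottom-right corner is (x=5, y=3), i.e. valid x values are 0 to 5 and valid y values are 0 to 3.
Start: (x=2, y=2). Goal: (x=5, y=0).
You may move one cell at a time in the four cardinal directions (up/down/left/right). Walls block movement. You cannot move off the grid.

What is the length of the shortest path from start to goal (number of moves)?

BFS from (x=2, y=2) until reaching (x=5, y=0):
  Distance 0: (x=2, y=2)
  Distance 1: (x=2, y=1), (x=1, y=2), (x=3, y=2), (x=2, y=3)
  Distance 2: (x=2, y=0), (x=1, y=1), (x=3, y=1), (x=0, y=2), (x=4, y=2), (x=1, y=3), (x=3, y=3)
  Distance 3: (x=1, y=0), (x=3, y=0), (x=0, y=1), (x=4, y=1), (x=0, y=3), (x=4, y=3)
  Distance 4: (x=0, y=0), (x=4, y=0), (x=5, y=1), (x=5, y=3)
  Distance 5: (x=5, y=0)  <- goal reached here
One shortest path (5 moves): (x=2, y=2) -> (x=3, y=2) -> (x=4, y=2) -> (x=4, y=1) -> (x=5, y=1) -> (x=5, y=0)

Answer: Shortest path length: 5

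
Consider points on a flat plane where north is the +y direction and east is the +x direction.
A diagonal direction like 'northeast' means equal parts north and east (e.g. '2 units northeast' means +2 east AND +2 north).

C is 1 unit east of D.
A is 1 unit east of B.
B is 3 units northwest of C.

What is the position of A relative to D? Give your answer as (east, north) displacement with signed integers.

Answer: A is at (east=-1, north=3) relative to D.

Derivation:
Place D at the origin (east=0, north=0).
  C is 1 unit east of D: delta (east=+1, north=+0); C at (east=1, north=0).
  B is 3 units northwest of C: delta (east=-3, north=+3); B at (east=-2, north=3).
  A is 1 unit east of B: delta (east=+1, north=+0); A at (east=-1, north=3).
Therefore A relative to D: (east=-1, north=3).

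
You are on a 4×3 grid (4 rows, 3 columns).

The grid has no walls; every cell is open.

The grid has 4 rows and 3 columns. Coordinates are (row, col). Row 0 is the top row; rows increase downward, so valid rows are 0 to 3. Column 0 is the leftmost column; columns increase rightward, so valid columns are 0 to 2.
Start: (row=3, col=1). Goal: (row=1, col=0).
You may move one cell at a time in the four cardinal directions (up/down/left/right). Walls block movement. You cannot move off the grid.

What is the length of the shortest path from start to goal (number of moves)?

Answer: Shortest path length: 3

Derivation:
BFS from (row=3, col=1) until reaching (row=1, col=0):
  Distance 0: (row=3, col=1)
  Distance 1: (row=2, col=1), (row=3, col=0), (row=3, col=2)
  Distance 2: (row=1, col=1), (row=2, col=0), (row=2, col=2)
  Distance 3: (row=0, col=1), (row=1, col=0), (row=1, col=2)  <- goal reached here
One shortest path (3 moves): (row=3, col=1) -> (row=3, col=0) -> (row=2, col=0) -> (row=1, col=0)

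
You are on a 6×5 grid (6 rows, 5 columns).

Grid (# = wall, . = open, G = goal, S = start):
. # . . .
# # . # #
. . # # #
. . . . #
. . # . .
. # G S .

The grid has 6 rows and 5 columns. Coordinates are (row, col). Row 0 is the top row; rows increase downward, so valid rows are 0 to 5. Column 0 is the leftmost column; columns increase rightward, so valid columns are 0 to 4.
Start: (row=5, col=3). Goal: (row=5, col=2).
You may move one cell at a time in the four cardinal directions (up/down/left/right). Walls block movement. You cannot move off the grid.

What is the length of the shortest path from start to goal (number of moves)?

BFS from (row=5, col=3) until reaching (row=5, col=2):
  Distance 0: (row=5, col=3)
  Distance 1: (row=4, col=3), (row=5, col=2), (row=5, col=4)  <- goal reached here
One shortest path (1 moves): (row=5, col=3) -> (row=5, col=2)

Answer: Shortest path length: 1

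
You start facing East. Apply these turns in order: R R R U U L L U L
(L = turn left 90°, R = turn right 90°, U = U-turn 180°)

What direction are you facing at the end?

Start: East
  R (right (90° clockwise)) -> South
  R (right (90° clockwise)) -> West
  R (right (90° clockwise)) -> North
  U (U-turn (180°)) -> South
  U (U-turn (180°)) -> North
  L (left (90° counter-clockwise)) -> West
  L (left (90° counter-clockwise)) -> South
  U (U-turn (180°)) -> North
  L (left (90° counter-clockwise)) -> West
Final: West

Answer: Final heading: West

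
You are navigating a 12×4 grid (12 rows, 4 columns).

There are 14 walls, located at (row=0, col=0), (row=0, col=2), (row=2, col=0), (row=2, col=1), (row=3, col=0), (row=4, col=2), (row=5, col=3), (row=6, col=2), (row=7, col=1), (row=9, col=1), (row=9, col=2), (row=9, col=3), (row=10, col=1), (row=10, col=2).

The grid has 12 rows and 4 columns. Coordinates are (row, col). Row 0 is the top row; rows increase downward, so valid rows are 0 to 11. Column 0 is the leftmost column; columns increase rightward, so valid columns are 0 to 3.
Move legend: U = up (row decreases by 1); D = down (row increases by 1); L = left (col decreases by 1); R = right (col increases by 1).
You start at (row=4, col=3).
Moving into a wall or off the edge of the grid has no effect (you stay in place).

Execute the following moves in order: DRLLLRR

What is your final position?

Start: (row=4, col=3)
  D (down): blocked, stay at (row=4, col=3)
  R (right): blocked, stay at (row=4, col=3)
  [×3]L (left): blocked, stay at (row=4, col=3)
  R (right): blocked, stay at (row=4, col=3)
  R (right): blocked, stay at (row=4, col=3)
Final: (row=4, col=3)

Answer: Final position: (row=4, col=3)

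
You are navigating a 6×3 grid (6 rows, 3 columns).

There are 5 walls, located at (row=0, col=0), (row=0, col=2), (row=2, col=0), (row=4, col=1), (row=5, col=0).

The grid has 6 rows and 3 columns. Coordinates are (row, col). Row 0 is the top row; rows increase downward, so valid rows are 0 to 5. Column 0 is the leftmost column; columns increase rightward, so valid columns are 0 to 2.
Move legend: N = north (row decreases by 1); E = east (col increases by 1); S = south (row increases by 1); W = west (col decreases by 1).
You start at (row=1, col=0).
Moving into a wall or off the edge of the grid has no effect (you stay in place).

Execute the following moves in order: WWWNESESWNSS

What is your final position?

Start: (row=1, col=0)
  [×3]W (west): blocked, stay at (row=1, col=0)
  N (north): blocked, stay at (row=1, col=0)
  E (east): (row=1, col=0) -> (row=1, col=1)
  S (south): (row=1, col=1) -> (row=2, col=1)
  E (east): (row=2, col=1) -> (row=2, col=2)
  S (south): (row=2, col=2) -> (row=3, col=2)
  W (west): (row=3, col=2) -> (row=3, col=1)
  N (north): (row=3, col=1) -> (row=2, col=1)
  S (south): (row=2, col=1) -> (row=3, col=1)
  S (south): blocked, stay at (row=3, col=1)
Final: (row=3, col=1)

Answer: Final position: (row=3, col=1)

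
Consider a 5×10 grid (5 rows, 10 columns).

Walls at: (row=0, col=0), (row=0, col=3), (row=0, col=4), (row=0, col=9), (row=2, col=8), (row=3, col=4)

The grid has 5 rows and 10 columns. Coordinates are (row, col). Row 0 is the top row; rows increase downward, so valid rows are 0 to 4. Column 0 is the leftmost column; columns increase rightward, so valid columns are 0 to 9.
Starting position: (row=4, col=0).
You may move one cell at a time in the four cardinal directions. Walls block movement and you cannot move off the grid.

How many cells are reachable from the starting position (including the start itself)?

BFS flood-fill from (row=4, col=0):
  Distance 0: (row=4, col=0)
  Distance 1: (row=3, col=0), (row=4, col=1)
  Distance 2: (row=2, col=0), (row=3, col=1), (row=4, col=2)
  Distance 3: (row=1, col=0), (row=2, col=1), (row=3, col=2), (row=4, col=3)
  Distance 4: (row=1, col=1), (row=2, col=2), (row=3, col=3), (row=4, col=4)
  Distance 5: (row=0, col=1), (row=1, col=2), (row=2, col=3), (row=4, col=5)
  Distance 6: (row=0, col=2), (row=1, col=3), (row=2, col=4), (row=3, col=5), (row=4, col=6)
  Distance 7: (row=1, col=4), (row=2, col=5), (row=3, col=6), (row=4, col=7)
  Distance 8: (row=1, col=5), (row=2, col=6), (row=3, col=7), (row=4, col=8)
  Distance 9: (row=0, col=5), (row=1, col=6), (row=2, col=7), (row=3, col=8), (row=4, col=9)
  Distance 10: (row=0, col=6), (row=1, col=7), (row=3, col=9)
  Distance 11: (row=0, col=7), (row=1, col=8), (row=2, col=9)
  Distance 12: (row=0, col=8), (row=1, col=9)
Total reachable: 44 (grid has 44 open cells total)

Answer: Reachable cells: 44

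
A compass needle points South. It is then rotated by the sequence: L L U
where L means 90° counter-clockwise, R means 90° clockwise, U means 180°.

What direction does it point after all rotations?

Start: South
  L (left (90° counter-clockwise)) -> East
  L (left (90° counter-clockwise)) -> North
  U (U-turn (180°)) -> South
Final: South

Answer: Final heading: South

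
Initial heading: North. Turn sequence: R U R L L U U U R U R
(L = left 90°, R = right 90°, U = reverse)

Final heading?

Start: North
  R (right (90° clockwise)) -> East
  U (U-turn (180°)) -> West
  R (right (90° clockwise)) -> North
  L (left (90° counter-clockwise)) -> West
  L (left (90° counter-clockwise)) -> South
  U (U-turn (180°)) -> North
  U (U-turn (180°)) -> South
  U (U-turn (180°)) -> North
  R (right (90° clockwise)) -> East
  U (U-turn (180°)) -> West
  R (right (90° clockwise)) -> North
Final: North

Answer: Final heading: North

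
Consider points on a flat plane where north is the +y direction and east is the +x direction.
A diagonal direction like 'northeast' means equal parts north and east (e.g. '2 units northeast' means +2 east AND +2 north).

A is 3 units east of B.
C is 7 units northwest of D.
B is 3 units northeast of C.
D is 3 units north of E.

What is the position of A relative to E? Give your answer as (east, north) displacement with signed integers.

Place E at the origin (east=0, north=0).
  D is 3 units north of E: delta (east=+0, north=+3); D at (east=0, north=3).
  C is 7 units northwest of D: delta (east=-7, north=+7); C at (east=-7, north=10).
  B is 3 units northeast of C: delta (east=+3, north=+3); B at (east=-4, north=13).
  A is 3 units east of B: delta (east=+3, north=+0); A at (east=-1, north=13).
Therefore A relative to E: (east=-1, north=13).

Answer: A is at (east=-1, north=13) relative to E.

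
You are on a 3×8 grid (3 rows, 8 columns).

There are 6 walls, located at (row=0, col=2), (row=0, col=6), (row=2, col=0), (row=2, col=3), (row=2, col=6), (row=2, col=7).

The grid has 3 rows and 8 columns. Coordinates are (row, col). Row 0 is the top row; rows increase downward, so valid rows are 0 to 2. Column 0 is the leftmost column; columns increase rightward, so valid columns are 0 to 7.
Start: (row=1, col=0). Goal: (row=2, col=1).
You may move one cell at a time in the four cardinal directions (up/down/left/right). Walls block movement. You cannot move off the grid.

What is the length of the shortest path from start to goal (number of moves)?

BFS from (row=1, col=0) until reaching (row=2, col=1):
  Distance 0: (row=1, col=0)
  Distance 1: (row=0, col=0), (row=1, col=1)
  Distance 2: (row=0, col=1), (row=1, col=2), (row=2, col=1)  <- goal reached here
One shortest path (2 moves): (row=1, col=0) -> (row=1, col=1) -> (row=2, col=1)

Answer: Shortest path length: 2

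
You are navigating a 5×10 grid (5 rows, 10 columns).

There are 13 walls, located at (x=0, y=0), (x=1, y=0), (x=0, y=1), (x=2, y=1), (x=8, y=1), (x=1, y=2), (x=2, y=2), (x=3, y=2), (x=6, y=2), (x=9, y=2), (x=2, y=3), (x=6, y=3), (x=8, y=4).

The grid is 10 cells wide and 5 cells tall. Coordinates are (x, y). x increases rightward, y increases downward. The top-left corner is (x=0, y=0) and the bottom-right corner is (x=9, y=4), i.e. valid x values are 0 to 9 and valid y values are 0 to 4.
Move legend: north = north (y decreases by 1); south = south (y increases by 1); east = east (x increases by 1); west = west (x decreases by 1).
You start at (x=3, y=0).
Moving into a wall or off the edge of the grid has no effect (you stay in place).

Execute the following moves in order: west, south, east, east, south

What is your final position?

Answer: Final position: (x=4, y=1)

Derivation:
Start: (x=3, y=0)
  west (west): (x=3, y=0) -> (x=2, y=0)
  south (south): blocked, stay at (x=2, y=0)
  east (east): (x=2, y=0) -> (x=3, y=0)
  east (east): (x=3, y=0) -> (x=4, y=0)
  south (south): (x=4, y=0) -> (x=4, y=1)
Final: (x=4, y=1)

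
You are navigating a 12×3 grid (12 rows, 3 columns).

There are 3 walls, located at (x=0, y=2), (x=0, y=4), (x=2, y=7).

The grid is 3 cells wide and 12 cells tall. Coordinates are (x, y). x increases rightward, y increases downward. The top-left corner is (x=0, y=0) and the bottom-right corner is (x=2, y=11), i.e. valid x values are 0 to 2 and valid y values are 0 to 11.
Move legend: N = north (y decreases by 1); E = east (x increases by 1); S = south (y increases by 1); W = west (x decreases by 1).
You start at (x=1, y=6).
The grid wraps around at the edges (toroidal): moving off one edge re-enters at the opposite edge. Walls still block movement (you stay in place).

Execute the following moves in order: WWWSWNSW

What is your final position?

Answer: Final position: (x=0, y=7)

Derivation:
Start: (x=1, y=6)
  W (west): (x=1, y=6) -> (x=0, y=6)
  W (west): (x=0, y=6) -> (x=2, y=6)
  W (west): (x=2, y=6) -> (x=1, y=6)
  S (south): (x=1, y=6) -> (x=1, y=7)
  W (west): (x=1, y=7) -> (x=0, y=7)
  N (north): (x=0, y=7) -> (x=0, y=6)
  S (south): (x=0, y=6) -> (x=0, y=7)
  W (west): blocked, stay at (x=0, y=7)
Final: (x=0, y=7)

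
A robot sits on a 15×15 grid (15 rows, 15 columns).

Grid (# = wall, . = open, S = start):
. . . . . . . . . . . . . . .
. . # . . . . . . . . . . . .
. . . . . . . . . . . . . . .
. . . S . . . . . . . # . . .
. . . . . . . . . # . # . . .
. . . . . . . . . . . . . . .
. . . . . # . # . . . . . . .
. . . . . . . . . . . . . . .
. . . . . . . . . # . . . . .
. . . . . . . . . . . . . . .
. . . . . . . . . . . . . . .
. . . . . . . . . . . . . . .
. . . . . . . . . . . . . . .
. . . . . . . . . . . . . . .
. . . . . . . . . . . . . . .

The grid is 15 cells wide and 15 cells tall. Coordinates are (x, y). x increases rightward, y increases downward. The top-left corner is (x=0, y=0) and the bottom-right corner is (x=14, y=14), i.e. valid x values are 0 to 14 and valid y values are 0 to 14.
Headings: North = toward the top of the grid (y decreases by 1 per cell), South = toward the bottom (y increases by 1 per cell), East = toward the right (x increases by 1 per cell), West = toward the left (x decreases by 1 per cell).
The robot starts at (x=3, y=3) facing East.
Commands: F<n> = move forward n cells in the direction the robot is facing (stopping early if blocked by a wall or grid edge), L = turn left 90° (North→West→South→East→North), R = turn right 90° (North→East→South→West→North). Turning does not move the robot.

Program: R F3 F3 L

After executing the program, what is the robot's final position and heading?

Answer: Final position: (x=3, y=9), facing East

Derivation:
Start: (x=3, y=3), facing East
  R: turn right, now facing South
  F3: move forward 3, now at (x=3, y=6)
  F3: move forward 3, now at (x=3, y=9)
  L: turn left, now facing East
Final: (x=3, y=9), facing East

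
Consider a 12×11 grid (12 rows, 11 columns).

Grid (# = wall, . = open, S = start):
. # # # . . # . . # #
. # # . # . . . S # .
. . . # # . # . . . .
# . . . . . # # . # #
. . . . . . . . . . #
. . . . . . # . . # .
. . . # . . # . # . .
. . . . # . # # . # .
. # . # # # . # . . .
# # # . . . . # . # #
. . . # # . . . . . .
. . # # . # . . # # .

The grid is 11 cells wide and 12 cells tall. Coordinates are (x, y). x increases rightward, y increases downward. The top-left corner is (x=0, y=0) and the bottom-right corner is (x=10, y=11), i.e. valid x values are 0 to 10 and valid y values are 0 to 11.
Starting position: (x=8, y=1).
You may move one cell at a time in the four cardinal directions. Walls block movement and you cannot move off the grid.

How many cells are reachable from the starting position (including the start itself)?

BFS flood-fill from (x=8, y=1):
  Distance 0: (x=8, y=1)
  Distance 1: (x=8, y=0), (x=7, y=1), (x=8, y=2)
  Distance 2: (x=7, y=0), (x=6, y=1), (x=7, y=2), (x=9, y=2), (x=8, y=3)
  Distance 3: (x=5, y=1), (x=10, y=2), (x=8, y=4)
  Distance 4: (x=5, y=0), (x=10, y=1), (x=5, y=2), (x=7, y=4), (x=9, y=4), (x=8, y=5)
  Distance 5: (x=4, y=0), (x=5, y=3), (x=6, y=4), (x=7, y=5)
  Distance 6: (x=4, y=3), (x=5, y=4), (x=7, y=6)
  Distance 7: (x=3, y=3), (x=4, y=4), (x=5, y=5)
  Distance 8: (x=2, y=3), (x=3, y=4), (x=4, y=5), (x=5, y=6)
  Distance 9: (x=2, y=2), (x=1, y=3), (x=2, y=4), (x=3, y=5), (x=4, y=6), (x=5, y=7)
  Distance 10: (x=1, y=2), (x=1, y=4), (x=2, y=5)
  Distance 11: (x=0, y=2), (x=0, y=4), (x=1, y=5), (x=2, y=6)
  Distance 12: (x=0, y=1), (x=0, y=5), (x=1, y=6), (x=2, y=7)
  Distance 13: (x=0, y=0), (x=0, y=6), (x=1, y=7), (x=3, y=7), (x=2, y=8)
  Distance 14: (x=0, y=7)
  Distance 15: (x=0, y=8)
Total reachable: 56 (grid has 86 open cells total)

Answer: Reachable cells: 56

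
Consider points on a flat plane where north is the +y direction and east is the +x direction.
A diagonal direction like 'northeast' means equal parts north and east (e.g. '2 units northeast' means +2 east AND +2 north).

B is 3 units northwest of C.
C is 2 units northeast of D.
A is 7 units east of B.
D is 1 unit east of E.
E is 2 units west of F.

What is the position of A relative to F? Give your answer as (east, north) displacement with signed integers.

Place F at the origin (east=0, north=0).
  E is 2 units west of F: delta (east=-2, north=+0); E at (east=-2, north=0).
  D is 1 unit east of E: delta (east=+1, north=+0); D at (east=-1, north=0).
  C is 2 units northeast of D: delta (east=+2, north=+2); C at (east=1, north=2).
  B is 3 units northwest of C: delta (east=-3, north=+3); B at (east=-2, north=5).
  A is 7 units east of B: delta (east=+7, north=+0); A at (east=5, north=5).
Therefore A relative to F: (east=5, north=5).

Answer: A is at (east=5, north=5) relative to F.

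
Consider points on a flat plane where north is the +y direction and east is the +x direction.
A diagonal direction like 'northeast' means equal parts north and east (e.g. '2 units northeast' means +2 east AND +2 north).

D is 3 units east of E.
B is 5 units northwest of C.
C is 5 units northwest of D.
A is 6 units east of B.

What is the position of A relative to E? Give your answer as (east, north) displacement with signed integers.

Answer: A is at (east=-1, north=10) relative to E.

Derivation:
Place E at the origin (east=0, north=0).
  D is 3 units east of E: delta (east=+3, north=+0); D at (east=3, north=0).
  C is 5 units northwest of D: delta (east=-5, north=+5); C at (east=-2, north=5).
  B is 5 units northwest of C: delta (east=-5, north=+5); B at (east=-7, north=10).
  A is 6 units east of B: delta (east=+6, north=+0); A at (east=-1, north=10).
Therefore A relative to E: (east=-1, north=10).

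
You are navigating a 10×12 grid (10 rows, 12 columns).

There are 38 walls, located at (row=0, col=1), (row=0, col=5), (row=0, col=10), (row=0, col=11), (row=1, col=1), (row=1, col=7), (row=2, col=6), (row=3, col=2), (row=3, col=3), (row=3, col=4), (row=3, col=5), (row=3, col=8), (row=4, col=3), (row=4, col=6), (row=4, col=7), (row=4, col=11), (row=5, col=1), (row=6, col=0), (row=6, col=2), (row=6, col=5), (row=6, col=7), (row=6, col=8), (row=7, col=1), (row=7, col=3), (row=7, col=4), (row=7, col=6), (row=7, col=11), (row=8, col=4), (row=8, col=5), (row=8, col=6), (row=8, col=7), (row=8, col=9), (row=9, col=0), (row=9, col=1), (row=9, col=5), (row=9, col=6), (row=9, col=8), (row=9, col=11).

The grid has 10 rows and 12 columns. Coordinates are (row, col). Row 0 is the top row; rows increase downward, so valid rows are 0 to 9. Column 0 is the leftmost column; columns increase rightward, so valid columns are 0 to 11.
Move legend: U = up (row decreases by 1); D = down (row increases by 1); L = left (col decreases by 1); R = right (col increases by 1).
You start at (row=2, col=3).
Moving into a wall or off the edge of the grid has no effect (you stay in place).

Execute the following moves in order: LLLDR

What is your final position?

Start: (row=2, col=3)
  L (left): (row=2, col=3) -> (row=2, col=2)
  L (left): (row=2, col=2) -> (row=2, col=1)
  L (left): (row=2, col=1) -> (row=2, col=0)
  D (down): (row=2, col=0) -> (row=3, col=0)
  R (right): (row=3, col=0) -> (row=3, col=1)
Final: (row=3, col=1)

Answer: Final position: (row=3, col=1)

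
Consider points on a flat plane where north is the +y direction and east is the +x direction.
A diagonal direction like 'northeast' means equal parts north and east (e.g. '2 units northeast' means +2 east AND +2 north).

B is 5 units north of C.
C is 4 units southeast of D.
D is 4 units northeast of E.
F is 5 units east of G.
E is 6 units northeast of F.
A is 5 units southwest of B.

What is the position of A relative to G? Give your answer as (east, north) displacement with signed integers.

Place G at the origin (east=0, north=0).
  F is 5 units east of G: delta (east=+5, north=+0); F at (east=5, north=0).
  E is 6 units northeast of F: delta (east=+6, north=+6); E at (east=11, north=6).
  D is 4 units northeast of E: delta (east=+4, north=+4); D at (east=15, north=10).
  C is 4 units southeast of D: delta (east=+4, north=-4); C at (east=19, north=6).
  B is 5 units north of C: delta (east=+0, north=+5); B at (east=19, north=11).
  A is 5 units southwest of B: delta (east=-5, north=-5); A at (east=14, north=6).
Therefore A relative to G: (east=14, north=6).

Answer: A is at (east=14, north=6) relative to G.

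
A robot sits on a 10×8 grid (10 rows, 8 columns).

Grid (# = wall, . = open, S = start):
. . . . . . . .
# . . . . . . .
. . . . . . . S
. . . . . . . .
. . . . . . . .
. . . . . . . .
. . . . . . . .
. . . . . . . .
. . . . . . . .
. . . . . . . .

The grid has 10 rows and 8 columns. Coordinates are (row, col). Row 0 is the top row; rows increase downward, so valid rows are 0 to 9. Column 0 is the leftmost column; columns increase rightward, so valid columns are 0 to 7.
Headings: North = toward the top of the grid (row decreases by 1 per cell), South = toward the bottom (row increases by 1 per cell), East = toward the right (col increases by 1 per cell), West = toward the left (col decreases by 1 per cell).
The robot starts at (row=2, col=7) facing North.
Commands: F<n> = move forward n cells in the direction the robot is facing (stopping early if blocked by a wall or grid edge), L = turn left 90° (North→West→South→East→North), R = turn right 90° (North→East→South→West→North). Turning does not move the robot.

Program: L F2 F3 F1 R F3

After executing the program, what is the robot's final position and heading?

Answer: Final position: (row=0, col=1), facing North

Derivation:
Start: (row=2, col=7), facing North
  L: turn left, now facing West
  F2: move forward 2, now at (row=2, col=5)
  F3: move forward 3, now at (row=2, col=2)
  F1: move forward 1, now at (row=2, col=1)
  R: turn right, now facing North
  F3: move forward 2/3 (blocked), now at (row=0, col=1)
Final: (row=0, col=1), facing North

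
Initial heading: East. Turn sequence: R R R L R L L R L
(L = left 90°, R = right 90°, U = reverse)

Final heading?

Answer: Final heading: South

Derivation:
Start: East
  R (right (90° clockwise)) -> South
  R (right (90° clockwise)) -> West
  R (right (90° clockwise)) -> North
  L (left (90° counter-clockwise)) -> West
  R (right (90° clockwise)) -> North
  L (left (90° counter-clockwise)) -> West
  L (left (90° counter-clockwise)) -> South
  R (right (90° clockwise)) -> West
  L (left (90° counter-clockwise)) -> South
Final: South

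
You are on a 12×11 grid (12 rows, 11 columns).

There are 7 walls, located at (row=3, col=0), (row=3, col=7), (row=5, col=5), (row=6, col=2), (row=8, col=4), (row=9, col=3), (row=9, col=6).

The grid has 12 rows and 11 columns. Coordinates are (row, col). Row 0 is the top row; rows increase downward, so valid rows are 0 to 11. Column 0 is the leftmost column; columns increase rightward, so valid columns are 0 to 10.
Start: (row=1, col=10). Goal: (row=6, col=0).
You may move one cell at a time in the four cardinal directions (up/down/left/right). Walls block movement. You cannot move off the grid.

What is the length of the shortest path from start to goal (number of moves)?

Answer: Shortest path length: 15

Derivation:
BFS from (row=1, col=10) until reaching (row=6, col=0):
  Distance 0: (row=1, col=10)
  Distance 1: (row=0, col=10), (row=1, col=9), (row=2, col=10)
  Distance 2: (row=0, col=9), (row=1, col=8), (row=2, col=9), (row=3, col=10)
  Distance 3: (row=0, col=8), (row=1, col=7), (row=2, col=8), (row=3, col=9), (row=4, col=10)
  Distance 4: (row=0, col=7), (row=1, col=6), (row=2, col=7), (row=3, col=8), (row=4, col=9), (row=5, col=10)
  Distance 5: (row=0, col=6), (row=1, col=5), (row=2, col=6), (row=4, col=8), (row=5, col=9), (row=6, col=10)
  Distance 6: (row=0, col=5), (row=1, col=4), (row=2, col=5), (row=3, col=6), (row=4, col=7), (row=5, col=8), (row=6, col=9), (row=7, col=10)
  Distance 7: (row=0, col=4), (row=1, col=3), (row=2, col=4), (row=3, col=5), (row=4, col=6), (row=5, col=7), (row=6, col=8), (row=7, col=9), (row=8, col=10)
  Distance 8: (row=0, col=3), (row=1, col=2), (row=2, col=3), (row=3, col=4), (row=4, col=5), (row=5, col=6), (row=6, col=7), (row=7, col=8), (row=8, col=9), (row=9, col=10)
  Distance 9: (row=0, col=2), (row=1, col=1), (row=2, col=2), (row=3, col=3), (row=4, col=4), (row=6, col=6), (row=7, col=7), (row=8, col=8), (row=9, col=9), (row=10, col=10)
  Distance 10: (row=0, col=1), (row=1, col=0), (row=2, col=1), (row=3, col=2), (row=4, col=3), (row=5, col=4), (row=6, col=5), (row=7, col=6), (row=8, col=7), (row=9, col=8), (row=10, col=9), (row=11, col=10)
  Distance 11: (row=0, col=0), (row=2, col=0), (row=3, col=1), (row=4, col=2), (row=5, col=3), (row=6, col=4), (row=7, col=5), (row=8, col=6), (row=9, col=7), (row=10, col=8), (row=11, col=9)
  Distance 12: (row=4, col=1), (row=5, col=2), (row=6, col=3), (row=7, col=4), (row=8, col=5), (row=10, col=7), (row=11, col=8)
  Distance 13: (row=4, col=0), (row=5, col=1), (row=7, col=3), (row=9, col=5), (row=10, col=6), (row=11, col=7)
  Distance 14: (row=5, col=0), (row=6, col=1), (row=7, col=2), (row=8, col=3), (row=9, col=4), (row=10, col=5), (row=11, col=6)
  Distance 15: (row=6, col=0), (row=7, col=1), (row=8, col=2), (row=10, col=4), (row=11, col=5)  <- goal reached here
One shortest path (15 moves): (row=1, col=10) -> (row=1, col=9) -> (row=1, col=8) -> (row=1, col=7) -> (row=1, col=6) -> (row=1, col=5) -> (row=1, col=4) -> (row=1, col=3) -> (row=1, col=2) -> (row=1, col=1) -> (row=2, col=1) -> (row=3, col=1) -> (row=4, col=1) -> (row=4, col=0) -> (row=5, col=0) -> (row=6, col=0)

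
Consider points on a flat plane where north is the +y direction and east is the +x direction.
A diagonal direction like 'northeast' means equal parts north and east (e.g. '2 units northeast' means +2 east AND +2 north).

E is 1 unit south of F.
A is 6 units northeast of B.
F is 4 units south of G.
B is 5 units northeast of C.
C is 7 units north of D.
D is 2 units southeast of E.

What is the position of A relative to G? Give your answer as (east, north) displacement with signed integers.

Place G at the origin (east=0, north=0).
  F is 4 units south of G: delta (east=+0, north=-4); F at (east=0, north=-4).
  E is 1 unit south of F: delta (east=+0, north=-1); E at (east=0, north=-5).
  D is 2 units southeast of E: delta (east=+2, north=-2); D at (east=2, north=-7).
  C is 7 units north of D: delta (east=+0, north=+7); C at (east=2, north=0).
  B is 5 units northeast of C: delta (east=+5, north=+5); B at (east=7, north=5).
  A is 6 units northeast of B: delta (east=+6, north=+6); A at (east=13, north=11).
Therefore A relative to G: (east=13, north=11).

Answer: A is at (east=13, north=11) relative to G.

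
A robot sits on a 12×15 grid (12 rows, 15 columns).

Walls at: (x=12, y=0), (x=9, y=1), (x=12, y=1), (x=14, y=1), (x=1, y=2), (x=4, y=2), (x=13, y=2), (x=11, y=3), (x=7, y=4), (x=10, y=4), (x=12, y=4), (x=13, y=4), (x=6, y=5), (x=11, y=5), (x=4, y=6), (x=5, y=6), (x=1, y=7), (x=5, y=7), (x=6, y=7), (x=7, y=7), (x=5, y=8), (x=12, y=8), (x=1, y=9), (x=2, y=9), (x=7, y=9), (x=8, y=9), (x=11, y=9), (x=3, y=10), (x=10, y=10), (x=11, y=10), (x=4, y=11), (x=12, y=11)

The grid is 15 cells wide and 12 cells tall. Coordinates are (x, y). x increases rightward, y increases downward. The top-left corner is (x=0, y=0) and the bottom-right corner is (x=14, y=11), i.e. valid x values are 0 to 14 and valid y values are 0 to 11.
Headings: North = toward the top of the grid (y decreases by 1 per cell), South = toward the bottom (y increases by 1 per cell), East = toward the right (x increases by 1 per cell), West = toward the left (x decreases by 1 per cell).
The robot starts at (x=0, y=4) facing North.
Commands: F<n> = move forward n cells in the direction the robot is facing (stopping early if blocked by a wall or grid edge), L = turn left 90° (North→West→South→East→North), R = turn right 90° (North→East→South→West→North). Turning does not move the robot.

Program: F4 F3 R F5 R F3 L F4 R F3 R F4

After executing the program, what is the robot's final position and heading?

Answer: Final position: (x=6, y=6), facing West

Derivation:
Start: (x=0, y=4), facing North
  F4: move forward 4, now at (x=0, y=0)
  F3: move forward 0/3 (blocked), now at (x=0, y=0)
  R: turn right, now facing East
  F5: move forward 5, now at (x=5, y=0)
  R: turn right, now facing South
  F3: move forward 3, now at (x=5, y=3)
  L: turn left, now facing East
  F4: move forward 4, now at (x=9, y=3)
  R: turn right, now facing South
  F3: move forward 3, now at (x=9, y=6)
  R: turn right, now facing West
  F4: move forward 3/4 (blocked), now at (x=6, y=6)
Final: (x=6, y=6), facing West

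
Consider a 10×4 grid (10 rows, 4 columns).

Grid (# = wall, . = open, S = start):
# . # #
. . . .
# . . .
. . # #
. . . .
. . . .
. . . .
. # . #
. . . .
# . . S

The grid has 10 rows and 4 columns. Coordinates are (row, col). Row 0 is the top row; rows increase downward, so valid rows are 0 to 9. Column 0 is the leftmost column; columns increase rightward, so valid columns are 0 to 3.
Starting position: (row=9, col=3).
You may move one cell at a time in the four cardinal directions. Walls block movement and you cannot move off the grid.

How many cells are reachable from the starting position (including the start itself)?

BFS flood-fill from (row=9, col=3):
  Distance 0: (row=9, col=3)
  Distance 1: (row=8, col=3), (row=9, col=2)
  Distance 2: (row=8, col=2), (row=9, col=1)
  Distance 3: (row=7, col=2), (row=8, col=1)
  Distance 4: (row=6, col=2), (row=8, col=0)
  Distance 5: (row=5, col=2), (row=6, col=1), (row=6, col=3), (row=7, col=0)
  Distance 6: (row=4, col=2), (row=5, col=1), (row=5, col=3), (row=6, col=0)
  Distance 7: (row=4, col=1), (row=4, col=3), (row=5, col=0)
  Distance 8: (row=3, col=1), (row=4, col=0)
  Distance 9: (row=2, col=1), (row=3, col=0)
  Distance 10: (row=1, col=1), (row=2, col=2)
  Distance 11: (row=0, col=1), (row=1, col=0), (row=1, col=2), (row=2, col=3)
  Distance 12: (row=1, col=3)
Total reachable: 31 (grid has 31 open cells total)

Answer: Reachable cells: 31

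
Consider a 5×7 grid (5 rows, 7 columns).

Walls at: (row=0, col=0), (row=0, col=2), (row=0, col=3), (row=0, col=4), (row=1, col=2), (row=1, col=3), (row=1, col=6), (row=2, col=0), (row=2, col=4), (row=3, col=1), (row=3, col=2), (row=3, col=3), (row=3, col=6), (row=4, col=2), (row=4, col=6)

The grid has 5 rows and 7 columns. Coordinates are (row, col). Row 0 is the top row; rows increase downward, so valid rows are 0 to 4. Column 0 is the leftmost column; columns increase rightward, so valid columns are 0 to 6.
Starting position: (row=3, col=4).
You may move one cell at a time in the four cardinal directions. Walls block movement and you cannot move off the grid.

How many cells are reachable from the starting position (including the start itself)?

Answer: Reachable cells: 11

Derivation:
BFS flood-fill from (row=3, col=4):
  Distance 0: (row=3, col=4)
  Distance 1: (row=3, col=5), (row=4, col=4)
  Distance 2: (row=2, col=5), (row=4, col=3), (row=4, col=5)
  Distance 3: (row=1, col=5), (row=2, col=6)
  Distance 4: (row=0, col=5), (row=1, col=4)
  Distance 5: (row=0, col=6)
Total reachable: 11 (grid has 20 open cells total)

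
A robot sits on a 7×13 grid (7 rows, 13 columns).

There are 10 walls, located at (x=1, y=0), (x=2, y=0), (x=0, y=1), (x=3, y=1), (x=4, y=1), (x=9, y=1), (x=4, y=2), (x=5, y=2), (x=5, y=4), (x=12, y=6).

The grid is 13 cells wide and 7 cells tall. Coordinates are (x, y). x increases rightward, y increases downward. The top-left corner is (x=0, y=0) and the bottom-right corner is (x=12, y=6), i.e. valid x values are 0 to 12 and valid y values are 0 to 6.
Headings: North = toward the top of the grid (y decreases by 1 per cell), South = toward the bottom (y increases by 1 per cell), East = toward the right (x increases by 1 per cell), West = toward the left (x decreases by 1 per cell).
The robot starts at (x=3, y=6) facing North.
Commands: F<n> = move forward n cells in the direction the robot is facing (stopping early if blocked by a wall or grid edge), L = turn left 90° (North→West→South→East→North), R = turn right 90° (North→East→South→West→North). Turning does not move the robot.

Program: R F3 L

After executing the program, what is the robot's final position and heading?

Answer: Final position: (x=6, y=6), facing North

Derivation:
Start: (x=3, y=6), facing North
  R: turn right, now facing East
  F3: move forward 3, now at (x=6, y=6)
  L: turn left, now facing North
Final: (x=6, y=6), facing North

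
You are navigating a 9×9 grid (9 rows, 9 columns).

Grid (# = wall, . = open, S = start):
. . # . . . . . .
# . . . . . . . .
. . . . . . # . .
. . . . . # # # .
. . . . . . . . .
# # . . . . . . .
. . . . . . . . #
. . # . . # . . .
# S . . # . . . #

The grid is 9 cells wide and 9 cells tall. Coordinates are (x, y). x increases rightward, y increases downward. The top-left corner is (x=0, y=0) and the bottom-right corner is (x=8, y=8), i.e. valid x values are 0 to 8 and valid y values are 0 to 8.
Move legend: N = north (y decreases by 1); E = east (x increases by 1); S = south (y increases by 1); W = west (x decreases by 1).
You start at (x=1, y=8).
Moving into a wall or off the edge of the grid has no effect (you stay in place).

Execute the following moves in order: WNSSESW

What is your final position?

Answer: Final position: (x=1, y=8)

Derivation:
Start: (x=1, y=8)
  W (west): blocked, stay at (x=1, y=8)
  N (north): (x=1, y=8) -> (x=1, y=7)
  S (south): (x=1, y=7) -> (x=1, y=8)
  S (south): blocked, stay at (x=1, y=8)
  E (east): (x=1, y=8) -> (x=2, y=8)
  S (south): blocked, stay at (x=2, y=8)
  W (west): (x=2, y=8) -> (x=1, y=8)
Final: (x=1, y=8)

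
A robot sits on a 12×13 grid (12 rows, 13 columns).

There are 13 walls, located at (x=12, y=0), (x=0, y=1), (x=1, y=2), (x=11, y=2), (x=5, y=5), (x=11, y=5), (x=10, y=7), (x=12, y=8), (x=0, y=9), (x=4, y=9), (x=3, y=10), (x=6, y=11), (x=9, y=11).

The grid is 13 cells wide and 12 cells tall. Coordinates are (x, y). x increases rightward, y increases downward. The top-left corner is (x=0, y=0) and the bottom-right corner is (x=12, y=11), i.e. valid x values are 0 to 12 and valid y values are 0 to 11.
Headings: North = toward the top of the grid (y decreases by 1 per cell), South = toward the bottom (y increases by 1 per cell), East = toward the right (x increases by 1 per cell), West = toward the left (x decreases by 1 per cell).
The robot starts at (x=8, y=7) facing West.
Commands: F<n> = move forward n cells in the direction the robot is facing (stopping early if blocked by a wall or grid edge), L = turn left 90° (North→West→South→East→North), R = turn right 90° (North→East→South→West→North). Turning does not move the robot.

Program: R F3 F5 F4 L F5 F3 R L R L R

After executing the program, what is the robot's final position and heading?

Start: (x=8, y=7), facing West
  R: turn right, now facing North
  F3: move forward 3, now at (x=8, y=4)
  F5: move forward 4/5 (blocked), now at (x=8, y=0)
  F4: move forward 0/4 (blocked), now at (x=8, y=0)
  L: turn left, now facing West
  F5: move forward 5, now at (x=3, y=0)
  F3: move forward 3, now at (x=0, y=0)
  R: turn right, now facing North
  L: turn left, now facing West
  R: turn right, now facing North
  L: turn left, now facing West
  R: turn right, now facing North
Final: (x=0, y=0), facing North

Answer: Final position: (x=0, y=0), facing North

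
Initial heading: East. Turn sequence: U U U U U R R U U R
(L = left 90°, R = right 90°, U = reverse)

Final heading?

Start: East
  U (U-turn (180°)) -> West
  U (U-turn (180°)) -> East
  U (U-turn (180°)) -> West
  U (U-turn (180°)) -> East
  U (U-turn (180°)) -> West
  R (right (90° clockwise)) -> North
  R (right (90° clockwise)) -> East
  U (U-turn (180°)) -> West
  U (U-turn (180°)) -> East
  R (right (90° clockwise)) -> South
Final: South

Answer: Final heading: South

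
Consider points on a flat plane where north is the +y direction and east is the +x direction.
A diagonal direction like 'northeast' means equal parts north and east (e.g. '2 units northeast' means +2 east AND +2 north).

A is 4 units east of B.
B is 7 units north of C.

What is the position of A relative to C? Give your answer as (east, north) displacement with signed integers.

Answer: A is at (east=4, north=7) relative to C.

Derivation:
Place C at the origin (east=0, north=0).
  B is 7 units north of C: delta (east=+0, north=+7); B at (east=0, north=7).
  A is 4 units east of B: delta (east=+4, north=+0); A at (east=4, north=7).
Therefore A relative to C: (east=4, north=7).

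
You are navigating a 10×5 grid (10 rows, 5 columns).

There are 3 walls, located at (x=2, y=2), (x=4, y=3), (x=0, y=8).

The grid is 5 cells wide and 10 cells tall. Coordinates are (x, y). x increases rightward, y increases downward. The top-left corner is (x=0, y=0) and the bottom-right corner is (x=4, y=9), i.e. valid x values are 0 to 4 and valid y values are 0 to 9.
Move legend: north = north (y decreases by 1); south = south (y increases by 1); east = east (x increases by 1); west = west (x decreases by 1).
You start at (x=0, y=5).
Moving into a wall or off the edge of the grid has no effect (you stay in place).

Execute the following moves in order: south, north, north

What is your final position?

Answer: Final position: (x=0, y=4)

Derivation:
Start: (x=0, y=5)
  south (south): (x=0, y=5) -> (x=0, y=6)
  north (north): (x=0, y=6) -> (x=0, y=5)
  north (north): (x=0, y=5) -> (x=0, y=4)
Final: (x=0, y=4)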